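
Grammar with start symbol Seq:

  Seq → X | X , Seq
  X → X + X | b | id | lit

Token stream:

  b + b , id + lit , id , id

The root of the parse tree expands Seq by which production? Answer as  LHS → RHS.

[Seq [X [X b] + [X b]] , [Seq [X [X id] + [X lit]] , [Seq [X id] , [Seq [X id]]]]]

Seq → X , Seq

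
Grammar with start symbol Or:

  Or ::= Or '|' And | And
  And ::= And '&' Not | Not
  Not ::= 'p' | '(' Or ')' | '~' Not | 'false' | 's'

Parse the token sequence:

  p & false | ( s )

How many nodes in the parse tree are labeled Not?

4

[Or [Or [And [And [Not p]] & [Not false]]] | [And [Not ( [Or [And [Not s]]] )]]]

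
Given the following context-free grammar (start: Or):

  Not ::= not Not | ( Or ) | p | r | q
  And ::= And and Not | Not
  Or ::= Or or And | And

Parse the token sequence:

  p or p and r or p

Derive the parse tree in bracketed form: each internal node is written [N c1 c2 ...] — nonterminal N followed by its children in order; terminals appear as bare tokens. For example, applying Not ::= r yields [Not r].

[Or [Or [Or [And [Not p]]] or [And [And [Not p]] and [Not r]]] or [And [Not p]]]

Or
Or or And
Or or And or And
And or And or And
Not or And or And
p or And or And
p or And and Not or And
p or Not and Not or And
p or p and Not or And
p or p and r or And
p or p and r or Not
p or p and r or p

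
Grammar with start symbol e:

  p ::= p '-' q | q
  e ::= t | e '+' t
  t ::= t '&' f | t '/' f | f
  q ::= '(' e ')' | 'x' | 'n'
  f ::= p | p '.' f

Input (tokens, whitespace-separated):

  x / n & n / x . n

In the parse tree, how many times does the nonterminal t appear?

4

[e [t [t [t [t [f [p [q x]]]] / [f [p [q n]]]] & [f [p [q n]]]] / [f [p [q x]] . [f [p [q n]]]]]]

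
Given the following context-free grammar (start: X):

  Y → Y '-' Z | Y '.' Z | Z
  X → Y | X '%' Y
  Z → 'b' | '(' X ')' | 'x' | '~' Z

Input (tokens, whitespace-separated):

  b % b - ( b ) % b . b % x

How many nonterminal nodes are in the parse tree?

19

[X [X [X [X [Y [Z b]]] % [Y [Y [Z b]] - [Z ( [X [Y [Z b]]] )]]] % [Y [Y [Z b]] . [Z b]]] % [Y [Z x]]]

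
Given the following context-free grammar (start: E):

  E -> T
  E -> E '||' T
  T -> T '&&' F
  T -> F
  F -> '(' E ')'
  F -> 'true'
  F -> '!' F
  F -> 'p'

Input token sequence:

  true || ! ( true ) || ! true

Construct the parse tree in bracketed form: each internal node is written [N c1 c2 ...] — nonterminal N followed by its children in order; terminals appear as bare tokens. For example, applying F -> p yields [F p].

E
E || T
E || T || T
T || T || T
F || T || T
true || T || T
true || F || T
true || ! F || T
true || ! ( E ) || T
true || ! ( T ) || T
true || ! ( F ) || T
true || ! ( true ) || T
true || ! ( true ) || F
true || ! ( true ) || ! F
true || ! ( true ) || ! true

[E [E [E [T [F true]]] || [T [F ! [F ( [E [T [F true]]] )]]]] || [T [F ! [F true]]]]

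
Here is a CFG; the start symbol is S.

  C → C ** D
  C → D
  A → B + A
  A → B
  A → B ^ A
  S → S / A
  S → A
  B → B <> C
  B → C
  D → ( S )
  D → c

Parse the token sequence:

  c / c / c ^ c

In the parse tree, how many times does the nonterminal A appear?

[S [S [S [A [B [C [D c]]]]] / [A [B [C [D c]]]]] / [A [B [C [D c]]] ^ [A [B [C [D c]]]]]]

4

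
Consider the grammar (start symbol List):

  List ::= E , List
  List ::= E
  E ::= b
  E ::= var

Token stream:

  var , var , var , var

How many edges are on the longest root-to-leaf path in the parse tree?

[List [E var] , [List [E var] , [List [E var] , [List [E var]]]]]

5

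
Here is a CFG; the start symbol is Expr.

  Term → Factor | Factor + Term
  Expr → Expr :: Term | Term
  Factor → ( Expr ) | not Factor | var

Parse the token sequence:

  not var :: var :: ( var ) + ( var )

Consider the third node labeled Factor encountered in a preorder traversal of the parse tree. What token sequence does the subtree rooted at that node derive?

var

[Expr [Expr [Expr [Term [Factor not [Factor var]]]] :: [Term [Factor var]]] :: [Term [Factor ( [Expr [Term [Factor var]]] )] + [Term [Factor ( [Expr [Term [Factor var]]] )]]]]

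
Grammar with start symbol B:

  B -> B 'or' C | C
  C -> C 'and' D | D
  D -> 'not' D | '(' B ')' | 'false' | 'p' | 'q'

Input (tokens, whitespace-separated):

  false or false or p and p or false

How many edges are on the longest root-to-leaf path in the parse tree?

6

[B [B [B [B [C [D false]]] or [C [D false]]] or [C [C [D p]] and [D p]]] or [C [D false]]]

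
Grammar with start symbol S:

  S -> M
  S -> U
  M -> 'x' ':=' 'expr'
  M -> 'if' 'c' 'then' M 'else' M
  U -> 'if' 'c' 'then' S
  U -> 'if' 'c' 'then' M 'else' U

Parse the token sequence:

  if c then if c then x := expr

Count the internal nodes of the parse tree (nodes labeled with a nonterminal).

[S [U if c then [S [U if c then [S [M x := expr]]]]]]

6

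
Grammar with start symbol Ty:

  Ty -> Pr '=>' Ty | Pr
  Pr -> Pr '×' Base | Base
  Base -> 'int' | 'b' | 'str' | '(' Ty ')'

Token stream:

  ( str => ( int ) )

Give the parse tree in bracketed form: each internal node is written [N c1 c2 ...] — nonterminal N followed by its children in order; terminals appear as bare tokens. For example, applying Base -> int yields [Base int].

Ty
Pr
Base
( Ty )
( Pr => Ty )
( Base => Ty )
( str => Ty )
( str => Pr )
( str => Base )
( str => ( Ty ) )
( str => ( Pr ) )
( str => ( Base ) )
( str => ( int ) )

[Ty [Pr [Base ( [Ty [Pr [Base str]] => [Ty [Pr [Base ( [Ty [Pr [Base int]]] )]]]] )]]]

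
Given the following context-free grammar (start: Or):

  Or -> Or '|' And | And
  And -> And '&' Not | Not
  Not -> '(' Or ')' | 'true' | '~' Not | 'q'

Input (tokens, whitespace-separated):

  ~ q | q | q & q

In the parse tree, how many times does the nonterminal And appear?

[Or [Or [Or [And [Not ~ [Not q]]]] | [And [Not q]]] | [And [And [Not q]] & [Not q]]]

4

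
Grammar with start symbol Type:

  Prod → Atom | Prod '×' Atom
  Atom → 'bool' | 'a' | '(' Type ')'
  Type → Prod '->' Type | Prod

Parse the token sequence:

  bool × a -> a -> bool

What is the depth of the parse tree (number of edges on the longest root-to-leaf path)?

[Type [Prod [Prod [Atom bool]] × [Atom a]] -> [Type [Prod [Atom a]] -> [Type [Prod [Atom bool]]]]]

5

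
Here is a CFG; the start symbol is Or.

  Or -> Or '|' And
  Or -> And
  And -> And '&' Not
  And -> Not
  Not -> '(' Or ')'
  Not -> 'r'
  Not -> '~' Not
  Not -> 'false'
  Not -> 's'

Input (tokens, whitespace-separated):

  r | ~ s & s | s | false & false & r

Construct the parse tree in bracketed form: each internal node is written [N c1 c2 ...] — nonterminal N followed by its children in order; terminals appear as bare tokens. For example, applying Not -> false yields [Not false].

[Or [Or [Or [Or [And [Not r]]] | [And [And [Not ~ [Not s]]] & [Not s]]] | [And [Not s]]] | [And [And [And [Not false]] & [Not false]] & [Not r]]]

Or
Or | And
Or | And | And
Or | And | And | And
And | And | And | And
Not | And | And | And
r | And | And | And
r | And & Not | And | And
r | Not & Not | And | And
r | ~ Not & Not | And | And
r | ~ s & Not | And | And
r | ~ s & s | And | And
r | ~ s & s | Not | And
r | ~ s & s | s | And
r | ~ s & s | s | And & Not
r | ~ s & s | s | And & Not & Not
r | ~ s & s | s | Not & Not & Not
r | ~ s & s | s | false & Not & Not
r | ~ s & s | s | false & false & Not
r | ~ s & s | s | false & false & r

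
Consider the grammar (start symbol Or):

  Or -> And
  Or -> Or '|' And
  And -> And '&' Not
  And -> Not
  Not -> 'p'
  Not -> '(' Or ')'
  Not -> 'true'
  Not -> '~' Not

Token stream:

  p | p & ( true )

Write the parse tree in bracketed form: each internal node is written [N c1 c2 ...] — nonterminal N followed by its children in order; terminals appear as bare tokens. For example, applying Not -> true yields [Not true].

[Or [Or [And [Not p]]] | [And [And [Not p]] & [Not ( [Or [And [Not true]]] )]]]

Or
Or | And
And | And
Not | And
p | And
p | And & Not
p | Not & Not
p | p & Not
p | p & ( Or )
p | p & ( And )
p | p & ( Not )
p | p & ( true )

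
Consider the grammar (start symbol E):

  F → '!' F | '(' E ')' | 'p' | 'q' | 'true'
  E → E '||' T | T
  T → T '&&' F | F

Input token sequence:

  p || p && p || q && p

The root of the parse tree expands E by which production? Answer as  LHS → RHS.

[E [E [E [T [F p]]] || [T [T [F p]] && [F p]]] || [T [T [F q]] && [F p]]]

E → E '||' T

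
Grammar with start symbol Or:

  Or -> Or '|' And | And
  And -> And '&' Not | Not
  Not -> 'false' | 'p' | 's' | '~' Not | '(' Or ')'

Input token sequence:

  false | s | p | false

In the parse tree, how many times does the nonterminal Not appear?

[Or [Or [Or [Or [And [Not false]]] | [And [Not s]]] | [And [Not p]]] | [And [Not false]]]

4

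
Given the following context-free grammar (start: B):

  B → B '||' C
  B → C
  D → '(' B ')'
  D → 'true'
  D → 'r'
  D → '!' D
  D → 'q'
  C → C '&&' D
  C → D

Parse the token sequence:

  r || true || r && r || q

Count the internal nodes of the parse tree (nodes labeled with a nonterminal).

14

[B [B [B [B [C [D r]]] || [C [D true]]] || [C [C [D r]] && [D r]]] || [C [D q]]]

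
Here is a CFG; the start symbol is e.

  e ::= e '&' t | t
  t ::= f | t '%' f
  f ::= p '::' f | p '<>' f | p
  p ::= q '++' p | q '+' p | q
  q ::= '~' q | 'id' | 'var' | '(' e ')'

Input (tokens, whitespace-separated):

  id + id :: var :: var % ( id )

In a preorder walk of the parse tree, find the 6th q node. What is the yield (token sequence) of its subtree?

[e [t [t [f [p [q id] + [p [q id]]] :: [f [p [q var]] :: [f [p [q var]]]]]] % [f [p [q ( [e [t [f [p [q id]]]]] )]]]]]

id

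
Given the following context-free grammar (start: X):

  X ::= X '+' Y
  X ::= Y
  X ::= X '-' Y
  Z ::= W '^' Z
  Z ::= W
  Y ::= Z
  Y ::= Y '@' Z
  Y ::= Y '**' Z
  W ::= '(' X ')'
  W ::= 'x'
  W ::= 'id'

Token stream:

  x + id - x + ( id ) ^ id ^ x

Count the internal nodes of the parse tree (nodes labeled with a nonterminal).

24

[X [X [X [X [Y [Z [W x]]]] + [Y [Z [W id]]]] - [Y [Z [W x]]]] + [Y [Z [W ( [X [Y [Z [W id]]]] )] ^ [Z [W id] ^ [Z [W x]]]]]]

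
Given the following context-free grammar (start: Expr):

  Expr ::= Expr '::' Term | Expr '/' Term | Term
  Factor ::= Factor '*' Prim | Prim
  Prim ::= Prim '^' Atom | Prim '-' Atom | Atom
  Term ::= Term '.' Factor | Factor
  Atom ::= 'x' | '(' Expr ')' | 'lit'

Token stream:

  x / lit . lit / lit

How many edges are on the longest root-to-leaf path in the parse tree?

7

[Expr [Expr [Expr [Term [Factor [Prim [Atom x]]]]] / [Term [Term [Factor [Prim [Atom lit]]]] . [Factor [Prim [Atom lit]]]]] / [Term [Factor [Prim [Atom lit]]]]]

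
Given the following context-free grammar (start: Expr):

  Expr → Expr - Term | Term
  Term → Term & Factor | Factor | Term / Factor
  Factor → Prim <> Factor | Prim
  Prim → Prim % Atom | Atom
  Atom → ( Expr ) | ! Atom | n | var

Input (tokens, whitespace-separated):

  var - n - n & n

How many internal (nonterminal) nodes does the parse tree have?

[Expr [Expr [Expr [Term [Factor [Prim [Atom var]]]]] - [Term [Factor [Prim [Atom n]]]]] - [Term [Term [Factor [Prim [Atom n]]]] & [Factor [Prim [Atom n]]]]]

19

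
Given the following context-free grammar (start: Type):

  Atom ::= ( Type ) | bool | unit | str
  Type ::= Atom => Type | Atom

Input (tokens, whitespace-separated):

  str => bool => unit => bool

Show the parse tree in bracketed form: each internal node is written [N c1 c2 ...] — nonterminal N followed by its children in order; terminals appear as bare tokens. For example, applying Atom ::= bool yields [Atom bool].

Type
Atom => Type
str => Type
str => Atom => Type
str => bool => Type
str => bool => Atom => Type
str => bool => unit => Type
str => bool => unit => Atom
str => bool => unit => bool

[Type [Atom str] => [Type [Atom bool] => [Type [Atom unit] => [Type [Atom bool]]]]]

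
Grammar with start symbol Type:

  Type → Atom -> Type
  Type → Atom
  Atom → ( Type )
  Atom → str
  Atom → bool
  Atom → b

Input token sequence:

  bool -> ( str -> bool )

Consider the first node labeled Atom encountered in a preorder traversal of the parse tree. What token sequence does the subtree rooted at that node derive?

bool

[Type [Atom bool] -> [Type [Atom ( [Type [Atom str] -> [Type [Atom bool]]] )]]]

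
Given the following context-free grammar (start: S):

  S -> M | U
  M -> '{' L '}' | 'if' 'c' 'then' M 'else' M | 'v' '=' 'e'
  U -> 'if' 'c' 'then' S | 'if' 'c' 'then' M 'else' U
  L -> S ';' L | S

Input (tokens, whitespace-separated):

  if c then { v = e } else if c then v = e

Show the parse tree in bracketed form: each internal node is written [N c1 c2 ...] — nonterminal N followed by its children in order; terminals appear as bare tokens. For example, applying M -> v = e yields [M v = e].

[S [U if c then [M { [L [S [M v = e]]] }] else [U if c then [S [M v = e]]]]]

S
U
if c then M else U
if c then { L } else U
if c then { S } else U
if c then { M } else U
if c then { v = e } else U
if c then { v = e } else if c then S
if c then { v = e } else if c then M
if c then { v = e } else if c then v = e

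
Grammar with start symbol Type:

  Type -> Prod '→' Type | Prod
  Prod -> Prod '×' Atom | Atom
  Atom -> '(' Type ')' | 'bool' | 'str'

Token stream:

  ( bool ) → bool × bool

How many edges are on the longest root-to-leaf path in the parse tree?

[Type [Prod [Atom ( [Type [Prod [Atom bool]]] )]] → [Type [Prod [Prod [Atom bool]] × [Atom bool]]]]

6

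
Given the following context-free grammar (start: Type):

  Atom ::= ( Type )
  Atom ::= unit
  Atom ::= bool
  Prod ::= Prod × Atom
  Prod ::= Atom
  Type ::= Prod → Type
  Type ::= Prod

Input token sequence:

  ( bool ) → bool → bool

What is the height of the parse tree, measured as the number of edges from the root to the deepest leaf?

6

[Type [Prod [Atom ( [Type [Prod [Atom bool]]] )]] → [Type [Prod [Atom bool]] → [Type [Prod [Atom bool]]]]]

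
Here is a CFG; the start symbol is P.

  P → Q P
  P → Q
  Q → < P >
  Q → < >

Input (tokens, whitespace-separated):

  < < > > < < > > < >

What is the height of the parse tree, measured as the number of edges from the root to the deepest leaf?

5

[P [Q < [P [Q < >]] >] [P [Q < [P [Q < >]] >] [P [Q < >]]]]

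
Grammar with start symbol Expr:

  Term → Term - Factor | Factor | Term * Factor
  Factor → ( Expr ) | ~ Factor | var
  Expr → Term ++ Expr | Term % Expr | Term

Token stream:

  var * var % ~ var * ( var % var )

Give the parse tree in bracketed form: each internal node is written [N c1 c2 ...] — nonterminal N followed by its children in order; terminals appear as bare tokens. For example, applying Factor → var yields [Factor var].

[Expr [Term [Term [Factor var]] * [Factor var]] % [Expr [Term [Term [Factor ~ [Factor var]]] * [Factor ( [Expr [Term [Factor var]] % [Expr [Term [Factor var]]]] )]]]]

Expr
Term % Expr
Term * Factor % Expr
Factor * Factor % Expr
var * Factor % Expr
var * var % Expr
var * var % Term
var * var % Term * Factor
var * var % Factor * Factor
var * var % ~ Factor * Factor
var * var % ~ var * Factor
var * var % ~ var * ( Expr )
var * var % ~ var * ( Term % Expr )
var * var % ~ var * ( Factor % Expr )
var * var % ~ var * ( var % Expr )
var * var % ~ var * ( var % Term )
var * var % ~ var * ( var % Factor )
var * var % ~ var * ( var % var )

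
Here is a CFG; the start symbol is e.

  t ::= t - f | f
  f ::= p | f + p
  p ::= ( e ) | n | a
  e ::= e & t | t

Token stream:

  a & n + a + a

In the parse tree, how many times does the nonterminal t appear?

[e [e [t [f [p a]]]] & [t [f [f [f [p n]] + [p a]] + [p a]]]]

2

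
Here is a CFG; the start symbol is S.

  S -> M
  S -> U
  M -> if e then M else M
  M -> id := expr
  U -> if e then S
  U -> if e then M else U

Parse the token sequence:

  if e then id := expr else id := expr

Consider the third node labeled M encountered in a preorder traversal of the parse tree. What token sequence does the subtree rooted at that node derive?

[S [M if e then [M id := expr] else [M id := expr]]]

id := expr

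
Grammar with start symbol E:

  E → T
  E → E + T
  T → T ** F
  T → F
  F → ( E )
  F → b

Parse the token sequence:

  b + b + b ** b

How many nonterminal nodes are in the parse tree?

[E [E [E [T [F b]]] + [T [F b]]] + [T [T [F b]] ** [F b]]]

11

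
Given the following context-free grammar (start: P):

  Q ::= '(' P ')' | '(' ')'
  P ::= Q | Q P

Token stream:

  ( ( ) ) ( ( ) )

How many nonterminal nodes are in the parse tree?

[P [Q ( [P [Q ( )]] )] [P [Q ( [P [Q ( )]] )]]]

8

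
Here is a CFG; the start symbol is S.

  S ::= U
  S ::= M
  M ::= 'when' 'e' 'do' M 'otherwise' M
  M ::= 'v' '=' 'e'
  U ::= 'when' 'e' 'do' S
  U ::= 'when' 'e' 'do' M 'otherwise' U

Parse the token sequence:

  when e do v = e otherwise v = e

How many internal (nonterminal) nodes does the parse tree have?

[S [M when e do [M v = e] otherwise [M v = e]]]

4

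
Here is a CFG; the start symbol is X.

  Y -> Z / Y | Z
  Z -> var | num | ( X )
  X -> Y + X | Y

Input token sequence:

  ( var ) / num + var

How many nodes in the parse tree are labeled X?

[X [Y [Z ( [X [Y [Z var]]] )] / [Y [Z num]]] + [X [Y [Z var]]]]

3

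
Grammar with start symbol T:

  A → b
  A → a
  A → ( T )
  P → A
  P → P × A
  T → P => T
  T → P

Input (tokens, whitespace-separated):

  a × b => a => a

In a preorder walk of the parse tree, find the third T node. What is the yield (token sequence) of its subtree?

[T [P [P [A a]] × [A b]] => [T [P [A a]] => [T [P [A a]]]]]

a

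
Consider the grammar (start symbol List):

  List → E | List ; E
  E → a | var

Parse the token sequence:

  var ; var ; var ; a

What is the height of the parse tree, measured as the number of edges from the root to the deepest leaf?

5

[List [List [List [List [E var]] ; [E var]] ; [E var]] ; [E a]]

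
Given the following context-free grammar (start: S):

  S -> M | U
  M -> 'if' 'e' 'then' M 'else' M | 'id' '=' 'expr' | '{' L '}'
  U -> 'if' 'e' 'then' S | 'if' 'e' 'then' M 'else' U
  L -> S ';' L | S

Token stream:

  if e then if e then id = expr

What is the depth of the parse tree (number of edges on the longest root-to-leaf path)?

[S [U if e then [S [U if e then [S [M id = expr]]]]]]

6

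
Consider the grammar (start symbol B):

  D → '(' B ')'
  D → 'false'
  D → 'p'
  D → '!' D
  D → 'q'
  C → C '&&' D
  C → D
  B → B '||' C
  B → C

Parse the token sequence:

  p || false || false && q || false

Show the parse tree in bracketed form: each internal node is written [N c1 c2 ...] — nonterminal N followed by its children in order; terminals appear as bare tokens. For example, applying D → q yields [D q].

B
B || C
B || C || C
B || C || C || C
C || C || C || C
D || C || C || C
p || C || C || C
p || D || C || C
p || false || C || C
p || false || C && D || C
p || false || D && D || C
p || false || false && D || C
p || false || false && q || C
p || false || false && q || D
p || false || false && q || false

[B [B [B [B [C [D p]]] || [C [D false]]] || [C [C [D false]] && [D q]]] || [C [D false]]]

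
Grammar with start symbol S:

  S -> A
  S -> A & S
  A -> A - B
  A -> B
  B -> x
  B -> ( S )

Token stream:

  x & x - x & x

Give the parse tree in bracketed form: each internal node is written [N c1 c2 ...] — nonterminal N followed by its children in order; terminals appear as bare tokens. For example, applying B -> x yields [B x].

S
A & S
B & S
x & S
x & A & S
x & A - B & S
x & B - B & S
x & x - B & S
x & x - x & S
x & x - x & A
x & x - x & B
x & x - x & x

[S [A [B x]] & [S [A [A [B x]] - [B x]] & [S [A [B x]]]]]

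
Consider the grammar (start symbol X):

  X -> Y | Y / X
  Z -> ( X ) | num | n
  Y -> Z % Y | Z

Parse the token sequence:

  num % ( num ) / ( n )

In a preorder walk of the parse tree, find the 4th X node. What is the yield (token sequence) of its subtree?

[X [Y [Z num] % [Y [Z ( [X [Y [Z num]]] )]]] / [X [Y [Z ( [X [Y [Z n]]] )]]]]

n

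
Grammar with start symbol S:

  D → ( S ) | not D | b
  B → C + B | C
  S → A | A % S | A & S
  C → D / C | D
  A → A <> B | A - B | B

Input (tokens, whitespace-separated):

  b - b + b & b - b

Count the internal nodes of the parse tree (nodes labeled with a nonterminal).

21

[S [A [A [B [C [D b]]]] - [B [C [D b]] + [B [C [D b]]]]] & [S [A [A [B [C [D b]]]] - [B [C [D b]]]]]]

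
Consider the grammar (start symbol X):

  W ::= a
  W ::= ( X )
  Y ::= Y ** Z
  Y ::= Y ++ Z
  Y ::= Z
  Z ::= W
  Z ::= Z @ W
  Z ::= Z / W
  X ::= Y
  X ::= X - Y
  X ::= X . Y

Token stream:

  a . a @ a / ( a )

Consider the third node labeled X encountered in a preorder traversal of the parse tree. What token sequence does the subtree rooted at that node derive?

a

[X [X [Y [Z [W a]]]] . [Y [Z [Z [Z [W a]] @ [W a]] / [W ( [X [Y [Z [W a]]]] )]]]]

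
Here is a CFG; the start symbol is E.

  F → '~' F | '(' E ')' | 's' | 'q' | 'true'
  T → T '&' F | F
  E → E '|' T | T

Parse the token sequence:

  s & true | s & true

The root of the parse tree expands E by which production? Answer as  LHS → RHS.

[E [E [T [T [F s]] & [F true]]] | [T [T [F s]] & [F true]]]

E → E '|' T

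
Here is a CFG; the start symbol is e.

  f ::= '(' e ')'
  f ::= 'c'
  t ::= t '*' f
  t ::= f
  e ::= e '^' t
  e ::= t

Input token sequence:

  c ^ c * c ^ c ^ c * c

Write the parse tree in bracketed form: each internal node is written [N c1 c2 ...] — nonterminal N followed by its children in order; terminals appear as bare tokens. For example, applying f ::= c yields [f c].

e
e ^ t
e ^ t ^ t
e ^ t ^ t ^ t
t ^ t ^ t ^ t
f ^ t ^ t ^ t
c ^ t ^ t ^ t
c ^ t * f ^ t ^ t
c ^ f * f ^ t ^ t
c ^ c * f ^ t ^ t
c ^ c * c ^ t ^ t
c ^ c * c ^ f ^ t
c ^ c * c ^ c ^ t
c ^ c * c ^ c ^ t * f
c ^ c * c ^ c ^ f * f
c ^ c * c ^ c ^ c * f
c ^ c * c ^ c ^ c * c

[e [e [e [e [t [f c]]] ^ [t [t [f c]] * [f c]]] ^ [t [f c]]] ^ [t [t [f c]] * [f c]]]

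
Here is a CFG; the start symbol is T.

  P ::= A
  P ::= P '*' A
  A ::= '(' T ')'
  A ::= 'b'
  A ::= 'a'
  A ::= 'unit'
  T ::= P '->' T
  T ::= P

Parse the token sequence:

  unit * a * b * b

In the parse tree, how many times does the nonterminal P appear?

4

[T [P [P [P [P [A unit]] * [A a]] * [A b]] * [A b]]]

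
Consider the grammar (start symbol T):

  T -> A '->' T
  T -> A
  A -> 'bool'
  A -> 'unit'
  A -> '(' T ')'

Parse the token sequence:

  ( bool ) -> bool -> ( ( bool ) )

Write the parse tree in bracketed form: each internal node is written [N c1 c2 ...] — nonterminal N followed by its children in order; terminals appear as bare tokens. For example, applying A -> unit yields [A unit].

[T [A ( [T [A bool]] )] -> [T [A bool] -> [T [A ( [T [A ( [T [A bool]] )]] )]]]]

T
A -> T
( T ) -> T
( A ) -> T
( bool ) -> T
( bool ) -> A -> T
( bool ) -> bool -> T
( bool ) -> bool -> A
( bool ) -> bool -> ( T )
( bool ) -> bool -> ( A )
( bool ) -> bool -> ( ( T ) )
( bool ) -> bool -> ( ( A ) )
( bool ) -> bool -> ( ( bool ) )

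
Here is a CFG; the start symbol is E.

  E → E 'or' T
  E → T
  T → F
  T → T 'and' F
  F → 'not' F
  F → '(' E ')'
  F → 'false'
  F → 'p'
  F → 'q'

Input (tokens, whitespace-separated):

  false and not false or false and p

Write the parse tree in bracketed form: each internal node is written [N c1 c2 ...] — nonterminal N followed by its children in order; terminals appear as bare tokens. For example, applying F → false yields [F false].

E
E or T
T or T
T and F or T
F and F or T
false and F or T
false and not F or T
false and not false or T
false and not false or T and F
false and not false or F and F
false and not false or false and F
false and not false or false and p

[E [E [T [T [F false]] and [F not [F false]]]] or [T [T [F false]] and [F p]]]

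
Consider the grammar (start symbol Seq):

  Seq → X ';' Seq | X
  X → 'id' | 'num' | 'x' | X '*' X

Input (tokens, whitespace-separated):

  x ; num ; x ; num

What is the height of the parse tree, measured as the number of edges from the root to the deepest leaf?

5

[Seq [X x] ; [Seq [X num] ; [Seq [X x] ; [Seq [X num]]]]]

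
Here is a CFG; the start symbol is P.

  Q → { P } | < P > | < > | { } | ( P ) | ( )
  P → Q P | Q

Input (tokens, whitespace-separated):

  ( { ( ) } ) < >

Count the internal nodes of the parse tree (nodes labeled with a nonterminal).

8

[P [Q ( [P [Q { [P [Q ( )]] }]] )] [P [Q < >]]]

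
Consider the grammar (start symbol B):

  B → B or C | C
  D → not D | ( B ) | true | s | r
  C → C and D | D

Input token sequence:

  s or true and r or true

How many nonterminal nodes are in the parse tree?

11

[B [B [B [C [D s]]] or [C [C [D true]] and [D r]]] or [C [D true]]]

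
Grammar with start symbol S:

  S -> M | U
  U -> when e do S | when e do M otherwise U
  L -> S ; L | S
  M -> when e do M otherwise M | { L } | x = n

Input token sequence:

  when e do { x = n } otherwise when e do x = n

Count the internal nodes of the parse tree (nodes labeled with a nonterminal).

9

[S [U when e do [M { [L [S [M x = n]]] }] otherwise [U when e do [S [M x = n]]]]]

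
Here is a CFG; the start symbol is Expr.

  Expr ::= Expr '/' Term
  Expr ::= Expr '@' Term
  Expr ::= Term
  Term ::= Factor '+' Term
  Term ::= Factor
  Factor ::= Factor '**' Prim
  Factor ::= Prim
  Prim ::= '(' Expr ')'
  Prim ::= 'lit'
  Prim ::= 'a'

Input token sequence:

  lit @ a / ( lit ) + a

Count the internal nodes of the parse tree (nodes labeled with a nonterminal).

[Expr [Expr [Expr [Term [Factor [Prim lit]]]] @ [Term [Factor [Prim a]]]] / [Term [Factor [Prim ( [Expr [Term [Factor [Prim lit]]]] )]] + [Term [Factor [Prim a]]]]]

19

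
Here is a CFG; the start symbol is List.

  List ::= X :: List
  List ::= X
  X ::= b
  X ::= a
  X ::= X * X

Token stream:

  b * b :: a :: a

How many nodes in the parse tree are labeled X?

[List [X [X b] * [X b]] :: [List [X a] :: [List [X a]]]]

5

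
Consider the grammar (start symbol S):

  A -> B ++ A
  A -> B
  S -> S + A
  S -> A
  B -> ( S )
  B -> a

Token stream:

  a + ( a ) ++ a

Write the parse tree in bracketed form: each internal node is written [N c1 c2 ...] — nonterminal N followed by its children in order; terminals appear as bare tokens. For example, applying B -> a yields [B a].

[S [S [A [B a]]] + [A [B ( [S [A [B a]]] )] ++ [A [B a]]]]

S
S + A
A + A
B + A
a + A
a + B ++ A
a + ( S ) ++ A
a + ( A ) ++ A
a + ( B ) ++ A
a + ( a ) ++ A
a + ( a ) ++ B
a + ( a ) ++ a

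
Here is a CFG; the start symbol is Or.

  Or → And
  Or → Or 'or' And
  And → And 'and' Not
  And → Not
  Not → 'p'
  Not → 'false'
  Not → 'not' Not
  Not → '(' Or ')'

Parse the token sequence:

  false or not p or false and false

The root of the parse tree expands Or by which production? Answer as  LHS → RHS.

Or → Or 'or' And

[Or [Or [Or [And [Not false]]] or [And [Not not [Not p]]]] or [And [And [Not false]] and [Not false]]]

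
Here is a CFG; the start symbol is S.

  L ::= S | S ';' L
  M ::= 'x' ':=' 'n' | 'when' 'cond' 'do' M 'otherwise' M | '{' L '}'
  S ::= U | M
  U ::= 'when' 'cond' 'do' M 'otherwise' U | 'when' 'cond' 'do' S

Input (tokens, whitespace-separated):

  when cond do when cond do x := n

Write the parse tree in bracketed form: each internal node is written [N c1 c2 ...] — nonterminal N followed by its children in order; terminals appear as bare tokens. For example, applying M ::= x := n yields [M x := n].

S
U
when cond do S
when cond do U
when cond do when cond do S
when cond do when cond do M
when cond do when cond do x := n

[S [U when cond do [S [U when cond do [S [M x := n]]]]]]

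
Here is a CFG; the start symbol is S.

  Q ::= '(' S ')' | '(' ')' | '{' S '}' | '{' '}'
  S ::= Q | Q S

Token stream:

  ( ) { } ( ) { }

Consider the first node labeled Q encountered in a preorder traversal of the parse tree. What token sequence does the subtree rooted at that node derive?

[S [Q ( )] [S [Q { }] [S [Q ( )] [S [Q { }]]]]]

( )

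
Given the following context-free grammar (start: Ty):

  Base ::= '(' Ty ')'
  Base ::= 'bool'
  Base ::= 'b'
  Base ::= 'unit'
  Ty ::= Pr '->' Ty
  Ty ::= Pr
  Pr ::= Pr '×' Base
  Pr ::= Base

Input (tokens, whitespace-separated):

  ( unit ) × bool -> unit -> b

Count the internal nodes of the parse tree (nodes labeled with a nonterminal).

14

[Ty [Pr [Pr [Base ( [Ty [Pr [Base unit]]] )]] × [Base bool]] -> [Ty [Pr [Base unit]] -> [Ty [Pr [Base b]]]]]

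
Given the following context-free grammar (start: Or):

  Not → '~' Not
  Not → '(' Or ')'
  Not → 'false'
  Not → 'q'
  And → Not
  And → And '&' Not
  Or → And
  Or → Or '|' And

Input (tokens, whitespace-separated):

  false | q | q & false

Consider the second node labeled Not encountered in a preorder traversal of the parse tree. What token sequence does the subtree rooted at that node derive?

[Or [Or [Or [And [Not false]]] | [And [Not q]]] | [And [And [Not q]] & [Not false]]]

q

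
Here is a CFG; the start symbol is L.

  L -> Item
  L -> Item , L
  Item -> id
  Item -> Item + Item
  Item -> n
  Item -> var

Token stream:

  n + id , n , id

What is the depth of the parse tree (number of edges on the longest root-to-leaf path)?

[L [Item [Item n] + [Item id]] , [L [Item n] , [L [Item id]]]]

4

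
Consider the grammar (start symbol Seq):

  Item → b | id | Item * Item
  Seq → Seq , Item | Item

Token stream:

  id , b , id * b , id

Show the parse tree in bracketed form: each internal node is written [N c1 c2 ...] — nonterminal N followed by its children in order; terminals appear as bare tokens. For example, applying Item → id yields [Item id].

[Seq [Seq [Seq [Seq [Item id]] , [Item b]] , [Item [Item id] * [Item b]]] , [Item id]]

Seq
Seq , Item
Seq , Item , Item
Seq , Item , Item , Item
Item , Item , Item , Item
id , Item , Item , Item
id , b , Item , Item
id , b , Item * Item , Item
id , b , id * Item , Item
id , b , id * b , Item
id , b , id * b , id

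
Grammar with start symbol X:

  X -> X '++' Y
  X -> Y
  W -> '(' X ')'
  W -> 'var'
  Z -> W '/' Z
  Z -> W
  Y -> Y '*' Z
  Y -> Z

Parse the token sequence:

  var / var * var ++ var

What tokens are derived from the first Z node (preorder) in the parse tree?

var / var

[X [X [Y [Y [Z [W var] / [Z [W var]]]] * [Z [W var]]]] ++ [Y [Z [W var]]]]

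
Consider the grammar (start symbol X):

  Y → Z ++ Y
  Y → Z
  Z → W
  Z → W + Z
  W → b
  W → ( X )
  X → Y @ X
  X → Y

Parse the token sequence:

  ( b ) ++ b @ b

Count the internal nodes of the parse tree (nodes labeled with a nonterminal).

[X [Y [Z [W ( [X [Y [Z [W b]]]] )]] ++ [Y [Z [W b]]]] @ [X [Y [Z [W b]]]]]

15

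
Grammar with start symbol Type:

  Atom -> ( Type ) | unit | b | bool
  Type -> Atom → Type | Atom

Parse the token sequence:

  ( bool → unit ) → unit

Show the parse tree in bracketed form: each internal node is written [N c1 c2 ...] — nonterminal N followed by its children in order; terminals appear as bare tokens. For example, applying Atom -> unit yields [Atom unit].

[Type [Atom ( [Type [Atom bool] → [Type [Atom unit]]] )] → [Type [Atom unit]]]

Type
Atom → Type
( Type ) → Type
( Atom → Type ) → Type
( bool → Type ) → Type
( bool → Atom ) → Type
( bool → unit ) → Type
( bool → unit ) → Atom
( bool → unit ) → unit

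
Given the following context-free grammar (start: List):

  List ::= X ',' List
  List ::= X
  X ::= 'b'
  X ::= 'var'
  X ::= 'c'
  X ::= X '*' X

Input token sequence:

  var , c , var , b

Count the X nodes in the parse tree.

4

[List [X var] , [List [X c] , [List [X var] , [List [X b]]]]]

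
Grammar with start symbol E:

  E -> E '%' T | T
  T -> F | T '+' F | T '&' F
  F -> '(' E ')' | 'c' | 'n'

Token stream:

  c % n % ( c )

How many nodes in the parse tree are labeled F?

[E [E [E [T [F c]]] % [T [F n]]] % [T [F ( [E [T [F c]]] )]]]

4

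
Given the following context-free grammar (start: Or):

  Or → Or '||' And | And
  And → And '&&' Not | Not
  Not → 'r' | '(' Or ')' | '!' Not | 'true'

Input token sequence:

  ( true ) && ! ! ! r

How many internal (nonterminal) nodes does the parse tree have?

11

[Or [And [And [Not ( [Or [And [Not true]]] )]] && [Not ! [Not ! [Not ! [Not r]]]]]]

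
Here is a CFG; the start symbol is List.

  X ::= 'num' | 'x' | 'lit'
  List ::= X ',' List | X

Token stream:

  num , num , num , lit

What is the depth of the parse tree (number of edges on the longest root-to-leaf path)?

5

[List [X num] , [List [X num] , [List [X num] , [List [X lit]]]]]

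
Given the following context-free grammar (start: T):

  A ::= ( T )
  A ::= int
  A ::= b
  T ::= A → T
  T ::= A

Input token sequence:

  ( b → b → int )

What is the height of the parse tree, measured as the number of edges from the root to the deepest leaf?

[T [A ( [T [A b] → [T [A b] → [T [A int]]]] )]]

6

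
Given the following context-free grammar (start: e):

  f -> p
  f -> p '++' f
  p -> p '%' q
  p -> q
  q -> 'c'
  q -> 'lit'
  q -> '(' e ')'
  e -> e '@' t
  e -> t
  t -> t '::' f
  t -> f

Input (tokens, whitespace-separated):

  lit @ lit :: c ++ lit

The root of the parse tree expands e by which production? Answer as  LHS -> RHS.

e -> e '@' t

[e [e [t [f [p [q lit]]]]] @ [t [t [f [p [q lit]]]] :: [f [p [q c]] ++ [f [p [q lit]]]]]]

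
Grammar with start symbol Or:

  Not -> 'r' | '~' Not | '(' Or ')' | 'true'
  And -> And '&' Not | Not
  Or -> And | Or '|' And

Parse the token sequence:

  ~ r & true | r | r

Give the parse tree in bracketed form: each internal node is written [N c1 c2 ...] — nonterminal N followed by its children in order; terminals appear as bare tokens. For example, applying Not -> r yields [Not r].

Or
Or | And
Or | And | And
And | And | And
And & Not | And | And
Not & Not | And | And
~ Not & Not | And | And
~ r & Not | And | And
~ r & true | And | And
~ r & true | Not | And
~ r & true | r | And
~ r & true | r | Not
~ r & true | r | r

[Or [Or [Or [And [And [Not ~ [Not r]]] & [Not true]]] | [And [Not r]]] | [And [Not r]]]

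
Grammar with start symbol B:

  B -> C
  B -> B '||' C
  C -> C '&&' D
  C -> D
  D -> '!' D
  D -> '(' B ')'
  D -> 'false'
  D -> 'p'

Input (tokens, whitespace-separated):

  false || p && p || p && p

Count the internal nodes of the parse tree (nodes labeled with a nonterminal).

13

[B [B [B [C [D false]]] || [C [C [D p]] && [D p]]] || [C [C [D p]] && [D p]]]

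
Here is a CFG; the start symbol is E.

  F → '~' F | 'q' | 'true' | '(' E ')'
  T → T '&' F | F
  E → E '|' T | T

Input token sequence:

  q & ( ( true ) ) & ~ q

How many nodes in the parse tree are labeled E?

[E [T [T [T [F q]] & [F ( [E [T [F ( [E [T [F true]]] )]]] )]] & [F ~ [F q]]]]

3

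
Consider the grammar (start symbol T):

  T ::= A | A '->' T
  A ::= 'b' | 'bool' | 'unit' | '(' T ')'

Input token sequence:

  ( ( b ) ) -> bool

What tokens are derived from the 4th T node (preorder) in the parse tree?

bool

[T [A ( [T [A ( [T [A b]] )]] )] -> [T [A bool]]]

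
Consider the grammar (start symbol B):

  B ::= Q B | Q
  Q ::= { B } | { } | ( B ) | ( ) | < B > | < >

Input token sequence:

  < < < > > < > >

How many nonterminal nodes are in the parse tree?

8

[B [Q < [B [Q < [B [Q < >]] >] [B [Q < >]]] >]]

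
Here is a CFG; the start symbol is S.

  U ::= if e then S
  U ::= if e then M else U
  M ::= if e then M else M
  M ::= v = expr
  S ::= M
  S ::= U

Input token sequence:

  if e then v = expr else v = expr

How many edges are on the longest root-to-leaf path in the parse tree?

[S [M if e then [M v = expr] else [M v = expr]]]

3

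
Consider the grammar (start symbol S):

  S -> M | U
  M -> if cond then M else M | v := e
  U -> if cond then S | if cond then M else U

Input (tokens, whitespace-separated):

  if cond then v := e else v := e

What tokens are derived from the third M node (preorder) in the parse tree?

[S [M if cond then [M v := e] else [M v := e]]]

v := e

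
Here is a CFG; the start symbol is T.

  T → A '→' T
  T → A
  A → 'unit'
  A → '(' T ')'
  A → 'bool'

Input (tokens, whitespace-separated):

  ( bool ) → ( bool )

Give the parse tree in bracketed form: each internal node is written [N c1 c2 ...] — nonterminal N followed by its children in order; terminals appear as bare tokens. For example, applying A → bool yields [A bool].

T
A → T
( T ) → T
( A ) → T
( bool ) → T
( bool ) → A
( bool ) → ( T )
( bool ) → ( A )
( bool ) → ( bool )

[T [A ( [T [A bool]] )] → [T [A ( [T [A bool]] )]]]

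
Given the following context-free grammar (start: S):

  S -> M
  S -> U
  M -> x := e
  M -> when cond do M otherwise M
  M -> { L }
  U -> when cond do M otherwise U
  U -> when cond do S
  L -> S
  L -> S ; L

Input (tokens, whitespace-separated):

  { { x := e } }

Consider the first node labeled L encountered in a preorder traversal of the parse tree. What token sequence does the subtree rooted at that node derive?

[S [M { [L [S [M { [L [S [M x := e]]] }]]] }]]

{ x := e }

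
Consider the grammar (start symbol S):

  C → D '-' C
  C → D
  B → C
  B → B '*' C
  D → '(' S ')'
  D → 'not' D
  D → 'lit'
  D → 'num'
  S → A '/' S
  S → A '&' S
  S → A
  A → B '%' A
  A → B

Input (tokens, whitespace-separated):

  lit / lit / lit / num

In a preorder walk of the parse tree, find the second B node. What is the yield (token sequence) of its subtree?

[S [A [B [C [D lit]]]] / [S [A [B [C [D lit]]]] / [S [A [B [C [D lit]]]] / [S [A [B [C [D num]]]]]]]]

lit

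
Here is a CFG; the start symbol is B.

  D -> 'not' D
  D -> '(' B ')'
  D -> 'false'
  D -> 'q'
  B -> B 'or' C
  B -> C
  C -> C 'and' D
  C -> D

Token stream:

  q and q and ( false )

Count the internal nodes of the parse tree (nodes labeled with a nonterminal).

[B [C [C [C [D q]] and [D q]] and [D ( [B [C [D false]]] )]]]

10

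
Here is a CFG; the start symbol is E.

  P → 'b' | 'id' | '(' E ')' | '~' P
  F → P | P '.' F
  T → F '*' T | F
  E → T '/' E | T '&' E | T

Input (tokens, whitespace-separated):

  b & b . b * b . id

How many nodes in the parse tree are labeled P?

5

[E [T [F [P b]]] & [E [T [F [P b] . [F [P b]]] * [T [F [P b] . [F [P id]]]]]]]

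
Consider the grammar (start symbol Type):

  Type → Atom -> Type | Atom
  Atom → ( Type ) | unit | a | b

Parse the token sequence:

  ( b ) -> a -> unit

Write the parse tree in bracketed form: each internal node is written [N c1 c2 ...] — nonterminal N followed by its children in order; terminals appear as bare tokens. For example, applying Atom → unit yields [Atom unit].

Type
Atom -> Type
( Type ) -> Type
( Atom ) -> Type
( b ) -> Type
( b ) -> Atom -> Type
( b ) -> a -> Type
( b ) -> a -> Atom
( b ) -> a -> unit

[Type [Atom ( [Type [Atom b]] )] -> [Type [Atom a] -> [Type [Atom unit]]]]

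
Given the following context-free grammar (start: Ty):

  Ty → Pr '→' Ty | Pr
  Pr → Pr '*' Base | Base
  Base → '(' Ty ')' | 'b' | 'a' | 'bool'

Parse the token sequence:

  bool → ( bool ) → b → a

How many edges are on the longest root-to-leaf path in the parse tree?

[Ty [Pr [Base bool]] → [Ty [Pr [Base ( [Ty [Pr [Base bool]]] )]] → [Ty [Pr [Base b]] → [Ty [Pr [Base a]]]]]]

7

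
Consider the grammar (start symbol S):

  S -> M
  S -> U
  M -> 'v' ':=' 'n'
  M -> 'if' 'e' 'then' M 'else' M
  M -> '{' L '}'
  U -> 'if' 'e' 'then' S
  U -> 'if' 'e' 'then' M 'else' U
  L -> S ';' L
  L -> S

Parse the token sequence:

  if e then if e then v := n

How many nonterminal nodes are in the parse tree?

[S [U if e then [S [U if e then [S [M v := n]]]]]]

6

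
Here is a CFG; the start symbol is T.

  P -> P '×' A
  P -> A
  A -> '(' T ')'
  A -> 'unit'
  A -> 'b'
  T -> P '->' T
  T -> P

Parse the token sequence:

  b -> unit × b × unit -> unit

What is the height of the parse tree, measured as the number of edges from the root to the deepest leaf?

6

[T [P [A b]] -> [T [P [P [P [A unit]] × [A b]] × [A unit]] -> [T [P [A unit]]]]]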